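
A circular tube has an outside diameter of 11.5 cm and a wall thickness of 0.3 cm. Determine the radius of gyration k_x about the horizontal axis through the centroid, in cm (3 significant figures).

k_x ≈ 3.96 cm

Split into non-overlapping primitives; take the origin at the lower-left of the bounding box.
Outer circle: ⌀11.5, A = 103.87 cm², y = 5.75 cm, Ī = 858.54 cm⁴.
Bore (subtracted): ⌀10.9, A = 93.313 cm², y = 5.75 cm, Ī = 692.91 cm⁴.
By symmetry the centroid is at mid-height, ȳ = 5.75 cm.
All pieces are centred on the horizontal axis through the centroid, so I = ΣĪ (holes subtracted) = 165.63 cm⁴.
Radius of gyration: k = √(I/A) = √(165.63 / 10.556) = 3.9612 cm.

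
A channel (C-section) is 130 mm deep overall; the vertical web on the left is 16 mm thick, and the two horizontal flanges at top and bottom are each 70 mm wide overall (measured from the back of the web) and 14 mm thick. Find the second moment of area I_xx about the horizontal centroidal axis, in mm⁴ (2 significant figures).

Treat the section as a set of non-overlapping primitives; coordinates are from the bounding-box lower-left.
Web: 16 × 130, A = 2 080 mm², y = 65 mm, Ī = 2 929 333 mm⁴.
Top flange (beyond web): 54 × 14, A = 756 mm², y = 123 mm, Ī = 12 348 mm⁴.
Bottom flange (beyond web): 54 × 14, A = 756 mm², y = 7 mm, Ī = 12 348 mm⁴.
By symmetry the centroid is at mid-height, ȳ = 65 mm.
Transfer each piece to the horizontal centroidal axis using Ī + A·d² with d = y − 65:
  web: d = 0 mm → contributes +2 929 333 mm⁴
  top flange (beyond web): d = 58 mm → contributes +2 555 532 mm⁴
  bottom flange (beyond web): d = -58 mm → contributes +2 555 532 mm⁴
Total I = 8 040 397 mm⁴.

I_xx ≈ 8.0 × 10⁶ mm⁴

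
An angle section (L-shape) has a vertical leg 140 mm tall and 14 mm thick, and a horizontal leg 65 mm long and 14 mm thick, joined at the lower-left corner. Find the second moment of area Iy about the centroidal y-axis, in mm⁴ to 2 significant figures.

Iy ≈ 7.4 × 10⁵ mm⁴

Split into non-overlapping primitives; take the origin at the lower-left of the bounding box.
Vertical leg: 14 × 140, A = 1 960 mm², x = 7 mm, Ī = 32 013 mm⁴.
Horizontal leg (remainder): 51 × 14, A = 714 mm², x = 39.5 mm, Ī = 154 760 mm⁴.
Centroid: x̄ = ΣA·x / ΣA = 15.68 mm.
Transfer each piece to the centroidal y-axis using Ī + A·d² with d = x − 15.68:
  vertical leg: d = -8.678 mm → contributes +179 617 mm⁴
  horizontal leg (remainder): d = 23.82 mm → contributes +559 945 mm⁴
Total I = 739 562 mm⁴.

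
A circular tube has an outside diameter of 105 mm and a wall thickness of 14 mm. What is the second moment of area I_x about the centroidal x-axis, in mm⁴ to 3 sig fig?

I_x ≈ 4.24 × 10⁶ mm⁴

Break the section into simple shapes (no overlaps), measuring from the bottom-left corner of the bounding box.
Outer circle: ⌀105, A = 8 659 mm², y = 52.5 mm, Ī = 5 966 602 mm⁴.
Bore (subtracted): ⌀77, A = 4656.6 mm², y = 52.5 mm, Ī = 1 725 571 mm⁴.
By symmetry the centroid is at mid-height, ȳ = 52.5 mm.
All pieces are centred on the centroidal x-axis, so I = ΣĪ (holes subtracted) = 4 241 031 mm⁴.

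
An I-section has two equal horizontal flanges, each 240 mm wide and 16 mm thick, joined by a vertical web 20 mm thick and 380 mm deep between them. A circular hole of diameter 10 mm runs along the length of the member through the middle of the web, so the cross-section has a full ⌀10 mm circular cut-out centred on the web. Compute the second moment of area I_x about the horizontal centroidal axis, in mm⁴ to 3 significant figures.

I_x ≈ 3.93 × 10⁸ mm⁴

Treat the section as a set of non-overlapping primitives; coordinates are from the bounding-box lower-left.
Bottom flange: 240 × 16, A = 3 840 mm², y = 8 mm, Ī = 81 920 mm⁴.
Web: 20 × 380, A = 7 600 mm², y = 206 mm, Ī = 91 453 333 mm⁴.
Top flange: 240 × 16, A = 3 840 mm², y = 404 mm, Ī = 81 920 mm⁴.
Hole (subtracted): ⌀10, A = 78.54 mm², y = 206 mm, Ī = 490.87 mm⁴.
By symmetry the centroid is at mid-height, ȳ = 206 mm.
Transfer each piece to the horizontal centroidal axis using Ī + A·d² with d = y − 206:
  bottom flange: d = -198 mm → contributes +150 625 280 mm⁴
  web: d = 0 mm → contributes +91 453 333 mm⁴
  top flange: d = 198 mm → contributes +150 625 280 mm⁴
  hole: d = 0 mm → contributes −490.87 mm⁴
Total I = 392 703 402 mm⁴.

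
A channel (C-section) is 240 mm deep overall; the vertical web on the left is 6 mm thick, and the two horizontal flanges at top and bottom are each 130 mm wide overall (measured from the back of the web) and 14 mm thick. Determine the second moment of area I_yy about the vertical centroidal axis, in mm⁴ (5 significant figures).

Decompose the section into non-overlapping parts with the origin at the bottom-left of its bounding rectangle.
Web: 6 × 240, A = 1 440 mm², x = 3 mm, Ī = 4 320 mm⁴.
Top flange (beyond web): 124 × 14, A = 1 736 mm², x = 68 mm, Ī = 2 224 395 mm⁴.
Bottom flange (beyond web): 124 × 14, A = 1 736 mm², x = 68 mm, Ī = 2 224 395 mm⁴.
Centroid: x̄ = ΣA·x / ΣA = 48.94463 mm.
Transfer each piece to the vertical centroidal axis using Ī + A·d² with d = x − 48.94463:
  web: d = -45.94463 mm → contributes +3 044 028 mm⁴
  top flange (beyond web): d = 19.05537 mm → contributes +2 854 749 mm⁴
  bottom flange (beyond web): d = 19.05537 mm → contributes +2 854 749 mm⁴
Total I = 8 753 526 mm⁴.

I_yy ≈ 8.7535 × 10⁶ mm⁴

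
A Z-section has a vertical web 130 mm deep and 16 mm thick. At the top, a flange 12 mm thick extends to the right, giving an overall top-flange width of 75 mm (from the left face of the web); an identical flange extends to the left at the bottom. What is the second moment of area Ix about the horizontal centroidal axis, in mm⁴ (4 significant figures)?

Decompose the section into non-overlapping parts with the origin at the bottom-left of its bounding rectangle.
Web: 16 × 130, A = 2 080 mm², y = 65 mm, Ī = 2 929 333 mm⁴.
Top flange (beyond web): 59 × 12, A = 708 mm², y = 124 mm, Ī = 8 496 mm⁴.
Bottom flange (beyond web): 59 × 12, A = 708 mm², y = 6 mm, Ī = 8 496 mm⁴.
Centroid: ȳ = ΣA·y / ΣA = 65 mm.
Transfer each piece to the horizontal centroidal axis using Ī + A·d² with d = y − 65:
  web: d = 0 mm → contributes +2 929 333 mm⁴
  top flange (beyond web): d = 59 mm → contributes +2 473 044 mm⁴
  bottom flange (beyond web): d = -59 mm → contributes +2 473 044 mm⁴
Total I = 7 875 421 mm⁴.

Ix ≈ 7.875 × 10⁶ mm⁴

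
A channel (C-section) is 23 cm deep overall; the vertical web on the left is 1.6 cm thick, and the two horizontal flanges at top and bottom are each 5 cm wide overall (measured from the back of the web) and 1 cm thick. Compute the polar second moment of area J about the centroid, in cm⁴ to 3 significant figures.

Split into non-overlapping primitives; take the origin at the lower-left of the bounding box.
Web: 1.6 × 23, A = 36.8 cm², y = 11.5 cm, Ī = 1622.3 cm⁴.
Top flange (beyond web): 3.4 × 1, A = 3.4 cm², y = 22.5 cm, Ī = 0.28333 cm⁴.
Bottom flange (beyond web): 3.4 × 1, A = 3.4 cm², y = 0.5 cm, Ī = 0.28333 cm⁴.
By symmetry the centroid is at mid-height, ȳ = 11.5 cm.
Transfer each piece to the centroidal x-axis using Ī + A·d² with d = y − 11.5:
  web: d = 0 cm → contributes +1622.3 cm⁴
  top flange (beyond web): d = 11 cm → contributes +411.68 cm⁴
  bottom flange (beyond web): d = -11 cm → contributes +411.68 cm⁴
Total I = 2445.6 cm⁴.
For the y-axis: x̄ = 1.1899 cm.
Repeating about the centroidal y-axis gives I_y = 50.273 cm⁴.
Polar second moment: J = I_x + I_y = 2495.9 cm⁴.

J ≈ 2500 cm⁴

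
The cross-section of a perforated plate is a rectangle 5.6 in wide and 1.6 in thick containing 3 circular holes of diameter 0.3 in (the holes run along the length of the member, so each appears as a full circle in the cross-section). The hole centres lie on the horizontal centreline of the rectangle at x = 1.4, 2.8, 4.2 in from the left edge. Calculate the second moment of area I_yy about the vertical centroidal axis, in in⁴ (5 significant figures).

Break the section into simple shapes (no overlaps), measuring from the bottom-left corner of the bounding box.
Plate: 5.6 × 1.6, A = 8.96 in², x = 2.8 in, Ī = 23.41547 in⁴.
Hole 1 (subtracted): ⌀0.3, A = 0.07068583 in², x = 1.4 in, Ī = 0.0003976078 in⁴.
Hole 2 (subtracted): ⌀0.3, A = 0.07068583 in², x = 2.8 in, Ī = 0.0003976078 in⁴.
Hole 3 (subtracted): ⌀0.3, A = 0.07068583 in², x = 4.2 in, Ī = 0.0003976078 in⁴.
By symmetry the centroid is at mid-width, x̄ = 2.8 in.
Transfer each piece to the vertical centroidal axis using Ī + A·d² with d = x − 2.8:
  plate: d = 0 in → contributes +23.41547 in⁴
  hole 1: d = -1.4 in → contributes −0.1389418 in⁴
  hole 2: d = 0 in → contributes −0.0003976078 in⁴
  hole 3: d = 1.4 in → contributes −0.1389418 in⁴
Total I = 23.13719 in⁴.

I_yy ≈ 23.137 in⁴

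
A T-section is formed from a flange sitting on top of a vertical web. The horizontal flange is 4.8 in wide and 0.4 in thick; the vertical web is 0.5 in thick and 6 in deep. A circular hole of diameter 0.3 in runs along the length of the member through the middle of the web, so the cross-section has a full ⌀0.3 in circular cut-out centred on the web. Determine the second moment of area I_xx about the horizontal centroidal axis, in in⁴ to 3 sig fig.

Break the section into simple shapes (no overlaps), measuring from the bottom-left corner of the bounding box.
Flange: 4.8 × 0.4, A = 1.92 in², y = 6.2 in, Ī = 0.0256 in⁴.
Web: 0.5 × 6, A = 3 in², y = 3 in, Ī = 9 in⁴.
Hole (subtracted): ⌀0.3, A = 0.070686 in², y = 3 in, Ī = 0.00039761 in⁴.
Centroid: ȳ = ΣA·y / ΣA = 4.267 in.
Transfer each piece to the horizontal centroidal axis using Ī + A·d² with d = y − 4.267:
  flange: d = 1.933 in → contributes +7.1998 in⁴
  web: d = -1.267 in → contributes +13.816 in⁴
  hole: d = -1.267 in → contributes −0.11387 in⁴
Total I = 20.902 in⁴.

I_xx ≈ 20.9 in⁴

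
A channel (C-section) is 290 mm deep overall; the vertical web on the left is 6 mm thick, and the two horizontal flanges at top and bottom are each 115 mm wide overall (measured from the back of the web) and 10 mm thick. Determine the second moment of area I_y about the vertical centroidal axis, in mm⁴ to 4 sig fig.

I_y ≈ 5.363 × 10⁶ mm⁴

Split into non-overlapping primitives; take the origin at the lower-left of the bounding box.
Web: 6 × 290, A = 1 740 mm², x = 3 mm, Ī = 5 220 mm⁴.
Top flange (beyond web): 109 × 10, A = 1 090 mm², x = 60.5 mm, Ī = 1 079 191 mm⁴.
Bottom flange (beyond web): 109 × 10, A = 1 090 mm², x = 60.5 mm, Ī = 1 079 191 mm⁴.
Centroid: x̄ = ΣA·x / ΣA = 34.977 mm.
Transfer each piece to the vertical centroidal axis using Ī + A·d² with d = x − 34.977:
  web: d = -31.977 mm → contributes +1 784 424 mm⁴
  top flange (beyond web): d = 25.523 mm → contributes +1 789 240 mm⁴
  bottom flange (beyond web): d = 25.523 mm → contributes +1 789 240 mm⁴
Total I = 5 362 905 mm⁴.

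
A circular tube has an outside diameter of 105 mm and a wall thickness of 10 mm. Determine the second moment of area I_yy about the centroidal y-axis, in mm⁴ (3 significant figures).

Decompose the section into non-overlapping parts with the origin at the bottom-left of its bounding rectangle.
Outer circle: ⌀105, A = 8 659 mm², x = 52.5 mm, Ī = 5 966 602 mm⁴.
Bore (subtracted): ⌀85, A = 5674.5 mm², x = 52.5 mm, Ī = 2 562 392 mm⁴.
By symmetry the centroid is at mid-width, x̄ = 52.5 mm.
All pieces are centred on the centroidal y-axis, so I = ΣĪ (holes subtracted) = 3 404 210 mm⁴.

I_yy ≈ 3.40 × 10⁶ mm⁴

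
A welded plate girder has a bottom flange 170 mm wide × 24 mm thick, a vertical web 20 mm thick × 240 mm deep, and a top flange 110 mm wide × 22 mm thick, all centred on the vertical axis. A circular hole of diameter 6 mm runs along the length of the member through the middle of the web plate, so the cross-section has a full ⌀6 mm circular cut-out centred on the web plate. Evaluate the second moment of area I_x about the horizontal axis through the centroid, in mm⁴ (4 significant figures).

Split into non-overlapping primitives; take the origin at the lower-left of the bounding box.
Bottom plate: 170 × 24, A = 4 080 mm², y = 12 mm, Ī = 195 840 mm⁴.
Web plate: 20 × 240, A = 4 800 mm², y = 144 mm, Ī = 23 040 000 mm⁴.
Top plate: 110 × 22, A = 2 420 mm², y = 275 mm, Ī = 97606.7 mm⁴.
Hole (subtracted): ⌀6, A = 28.2743 mm², y = 144 mm, Ī = 63.6173 mm⁴.
Centroid: ȳ = ΣA·y / ΣA = 124.346 mm.
Transfer each piece to the horizontal axis through the centroid using Ī + A·d² with d = y − 124.346:
  bottom plate: d = -112.346 mm → contributes +51 691 617 mm⁴
  web plate: d = 19.6545 mm → contributes +24 894 235 mm⁴
  top plate: d = 150.654 mm → contributes +55 023 802 mm⁴
  hole: d = 19.6545 mm → contributes −10 986 mm⁴
Total I = 131 598 668 mm⁴.

I_x ≈ 1.316 × 10⁸ mm⁴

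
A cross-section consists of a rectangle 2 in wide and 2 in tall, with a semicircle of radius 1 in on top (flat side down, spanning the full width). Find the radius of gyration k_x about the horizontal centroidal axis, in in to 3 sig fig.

k_x ≈ 0.818 in

Decompose the section into non-overlapping parts with the origin at the bottom-left of its bounding rectangle.
Rectangular body: 2 × 2, A = 4 in², y = 1 in, Ī = 1.3333 in⁴.
Semicircular cap: semicircle r = 1, A = 1.5708 in², y = 2.4244 in, Ī = 0.10976 in⁴.
Centroid: ȳ = ΣA·y / ΣA = 1.4016 in.
Transfer each piece to the horizontal centroidal axis using Ī + A·d² with d = y − 1.4016:
  rectangular body: d = -0.40164 in → contributes +1.9786 in⁴
  semicircular cap: d = 1.0228 in → contributes +1.7529 in⁴
Total I = 3.7315 in⁴.
Radius of gyration: k = √(I/A) = √(3.7315 / 5.5708) = 0.81843 in.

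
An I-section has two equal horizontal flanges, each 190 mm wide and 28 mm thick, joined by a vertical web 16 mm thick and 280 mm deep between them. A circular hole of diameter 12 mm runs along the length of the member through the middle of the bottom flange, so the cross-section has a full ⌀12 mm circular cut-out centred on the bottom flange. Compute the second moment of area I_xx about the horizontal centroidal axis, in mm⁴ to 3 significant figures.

Decompose the section into non-overlapping parts with the origin at the bottom-left of its bounding rectangle.
Bottom flange: 190 × 28, A = 5 320 mm², y = 14 mm, Ī = 347 573 mm⁴.
Web: 16 × 280, A = 4 480 mm², y = 168 mm, Ī = 29 269 333 mm⁴.
Top flange: 190 × 28, A = 5 320 mm², y = 322 mm, Ī = 347 573 mm⁴.
Hole (subtracted): ⌀12, A = 113.1 mm², y = 14 mm, Ī = 1017.9 mm⁴.
Centroid: ȳ = ΣA·y / ΣA = 169.16 mm.
Transfer each piece to the horizontal centroidal axis using Ī + A·d² with d = y − 169.16:
  bottom flange: d = -155.16 mm → contributes +128 425 570 mm⁴
  web: d = -1.1606 mm → contributes +29 275 368 mm⁴
  top flange: d = 152.84 mm → contributes +124 622 149 mm⁴
  hole: d = -155.16 mm → contributes −2 723 815 mm⁴
Total I = 279 599 272 mm⁴.

I_xx ≈ 2.80 × 10⁸ mm⁴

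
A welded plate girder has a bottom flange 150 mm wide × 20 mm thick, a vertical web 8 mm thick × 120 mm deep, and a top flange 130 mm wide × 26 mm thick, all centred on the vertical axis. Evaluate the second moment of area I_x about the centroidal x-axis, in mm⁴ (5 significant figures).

Break the section into simple shapes (no overlaps), measuring from the bottom-left corner of the bounding box.
Bottom plate: 150 × 20, A = 3 000 mm², y = 10 mm, Ī = 100 000 mm⁴.
Web plate: 8 × 120, A = 960 mm², y = 80 mm, Ī = 1 152 000 mm⁴.
Top plate: 130 × 26, A = 3 380 mm², y = 153 mm, Ī = 190406.7 mm⁴.
Centroid: ȳ = ΣA·y / ΣA = 85.00545 mm.
Transfer each piece to the centroidal x-axis using Ī + A·d² with d = y − 85.00545:
  bottom plate: d = -75.00545 mm → contributes +16 977 452 mm⁴
  web plate: d = -5.00545 mm → contributes +1 176 052 mm⁴
  top plate: d = 67.99455 mm → contributes +15 817 022 mm⁴
Total I = 33 970 526 mm⁴.

I_x ≈ 3.3971 × 10⁷ mm⁴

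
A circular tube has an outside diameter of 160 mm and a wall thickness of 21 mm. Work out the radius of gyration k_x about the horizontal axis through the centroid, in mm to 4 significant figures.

k_x ≈ 49.70 mm

Decompose the section into non-overlapping parts with the origin at the bottom-left of its bounding rectangle.
Outer circle: ⌀160, A = 20106.2 mm², y = 80 mm, Ī = 32 169 909 mm⁴.
Bore (subtracted): ⌀118, A = 10935.9 mm², y = 80 mm, Ī = 9 516 953 mm⁴.
By symmetry the centroid is at mid-height, ȳ = 80 mm.
All pieces are centred on the horizontal axis through the centroid, so I = ΣĪ (holes subtracted) = 22 652 956 mm⁴.
Radius of gyration: k = √(I/A) = √(22 652 956 / 9170.31) = 49.7016 mm.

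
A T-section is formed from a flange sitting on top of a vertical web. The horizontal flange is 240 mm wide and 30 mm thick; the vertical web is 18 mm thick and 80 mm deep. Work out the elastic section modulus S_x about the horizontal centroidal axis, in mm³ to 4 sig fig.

Treat the section as a set of non-overlapping primitives; coordinates are from the bounding-box lower-left.
Flange: 240 × 30, A = 7 200 mm², y = 95 mm, Ī = 540 000 mm⁴.
Web: 18 × 80, A = 1 440 mm², y = 40 mm, Ī = 768 000 mm⁴.
Centroid: ȳ = ΣA·y / ΣA = 85.8333 mm.
Transfer each piece to the horizontal centroidal axis using Ī + A·d² with d = y − 85.8333:
  flange: d = 9.16667 mm → contributes +1 145 000 mm⁴
  web: d = -45.8333 mm → contributes +3 793 000 mm⁴
Total I = 4 938 000 mm⁴.
Extreme fibre distance c = 85.8333 mm; S = I/c = 57530.1 mm³.

S_x ≈ 5.753 × 10⁴ mm³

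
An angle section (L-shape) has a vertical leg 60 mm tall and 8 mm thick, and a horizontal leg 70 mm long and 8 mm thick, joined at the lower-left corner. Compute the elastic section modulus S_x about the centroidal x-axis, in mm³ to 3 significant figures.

S_x ≈ 7210 mm³

Decompose the section into non-overlapping parts with the origin at the bottom-left of its bounding rectangle.
Vertical leg: 8 × 60, A = 480 mm², y = 30 mm, Ī = 144 000 mm⁴.
Horizontal leg (remainder): 62 × 8, A = 496 mm², y = 4 mm, Ī = 2645.3 mm⁴.
Centroid: ȳ = ΣA·y / ΣA = 16.787 mm.
Transfer each piece to the centroidal x-axis using Ī + A·d² with d = y − 16.787:
  vertical leg: d = 13.213 mm → contributes +227 801 mm⁴
  horizontal leg (remainder): d = -12.787 mm → contributes +83 744 mm⁴
Total I = 311 545 mm⁴.
Extreme fibre distance c = 43.213 mm; S = I/c = 7209.5 mm³.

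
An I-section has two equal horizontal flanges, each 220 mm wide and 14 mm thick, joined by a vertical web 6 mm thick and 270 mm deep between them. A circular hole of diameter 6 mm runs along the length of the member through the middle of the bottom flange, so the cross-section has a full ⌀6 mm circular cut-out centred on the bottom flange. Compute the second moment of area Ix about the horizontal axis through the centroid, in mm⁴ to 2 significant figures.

Ix ≈ 1.3 × 10⁸ mm⁴

Decompose the section into non-overlapping parts with the origin at the bottom-left of its bounding rectangle.
Bottom flange: 220 × 14, A = 3 080 mm², y = 7 mm, Ī = 50 307 mm⁴.
Web: 6 × 270, A = 1 620 mm², y = 149 mm, Ī = 9 841 500 mm⁴.
Top flange: 220 × 14, A = 3 080 mm², y = 291 mm, Ī = 50 307 mm⁴.
Hole (subtracted): ⌀6, A = 28.27 mm², y = 7 mm, Ī = 63.62 mm⁴.
Centroid: ȳ = ΣA·y / ΣA = 149.5 mm.
Transfer each piece to the horizontal axis through the centroid using Ī + A·d² with d = y − 149.5:
  bottom flange: d = -142.5 mm → contributes +62 609 308 mm⁴
  web: d = -0.5179 mm → contributes +9 841 935 mm⁴
  top flange: d = 141.5 mm → contributes +61 703 197 mm⁴
  hole: d = -142.5 mm → contributes −574 354 mm⁴
Total I = 133 580 087 mm⁴.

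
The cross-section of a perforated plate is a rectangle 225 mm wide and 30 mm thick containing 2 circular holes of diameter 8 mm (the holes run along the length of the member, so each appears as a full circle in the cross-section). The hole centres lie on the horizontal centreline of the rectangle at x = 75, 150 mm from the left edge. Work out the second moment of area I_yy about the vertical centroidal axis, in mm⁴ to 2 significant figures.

Treat the section as a set of non-overlapping primitives; coordinates are from the bounding-box lower-left.
Plate: 225 × 30, A = 6 750 mm², x = 112.5 mm, Ī = 28 476 563 mm⁴.
Hole 1 (subtracted): ⌀8, A = 50.27 mm², x = 75 mm, Ī = 201.1 mm⁴.
Hole 2 (subtracted): ⌀8, A = 50.27 mm², x = 150 mm, Ī = 201.1 mm⁴.
By symmetry the centroid is at mid-width, x̄ = 112.5 mm.
Transfer each piece to the vertical centroidal axis using Ī + A·d² with d = x − 112.5:
  plate: d = 0 mm → contributes +28 476 563 mm⁴
  hole 1: d = -37.5 mm → contributes −70 887 mm⁴
  hole 2: d = 37.5 mm → contributes −70 887 mm⁴
Total I = 28 334 789 mm⁴.

I_yy ≈ 2.8 × 10⁷ mm⁴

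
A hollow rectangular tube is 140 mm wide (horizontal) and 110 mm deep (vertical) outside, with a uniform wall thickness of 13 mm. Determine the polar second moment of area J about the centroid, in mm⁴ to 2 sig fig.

Decompose the section into non-overlapping parts with the origin at the bottom-left of its bounding rectangle.
Outer rectangle: 140 × 110, A = 15 400 mm², y = 55 mm, Ī = 15 528 333 mm⁴.
Inner void (subtracted): 114 × 84, A = 9 576 mm², y = 55 mm, Ī = 5 630 688 mm⁴.
By symmetry the centroid is at mid-height, ȳ = 55 mm.
All pieces are centred on the centroidal x-axis, so I = ΣĪ (holes subtracted) = 9 897 645 mm⁴.
Repeating about the centroidal y-axis gives I_y = 14 782 525 mm⁴.
Polar second moment: J = I_x + I_y = 24 680 171 mm⁴.

J ≈ 2.5 × 10⁷ mm⁴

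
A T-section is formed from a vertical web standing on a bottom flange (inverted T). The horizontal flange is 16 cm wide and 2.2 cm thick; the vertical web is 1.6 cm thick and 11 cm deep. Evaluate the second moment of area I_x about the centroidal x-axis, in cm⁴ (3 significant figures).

Split into non-overlapping primitives; take the origin at the lower-left of the bounding box.
Flange: 16 × 2.2, A = 35.2 cm², y = 1.1 cm, Ī = 14.197 cm⁴.
Web: 1.6 × 11, A = 17.6 cm², y = 7.7 cm, Ī = 177.47 cm⁴.
Centroid: ȳ = ΣA·y / ΣA = 3.3 cm.
Transfer each piece to the centroidal x-axis using Ī + A·d² with d = y − 3.3:
  flange: d = -2.2 cm → contributes +184.57 cm⁴
  web: d = 4.4 cm → contributes +518.2 cm⁴
Total I = 702.77 cm⁴.

I_x ≈ 703 cm⁴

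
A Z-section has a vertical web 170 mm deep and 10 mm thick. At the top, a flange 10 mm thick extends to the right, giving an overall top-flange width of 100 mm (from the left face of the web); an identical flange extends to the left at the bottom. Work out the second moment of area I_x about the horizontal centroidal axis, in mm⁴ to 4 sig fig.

Decompose the section into non-overlapping parts with the origin at the bottom-left of its bounding rectangle.
Web: 10 × 170, A = 1 700 mm², y = 85 mm, Ī = 4 094 167 mm⁴.
Top flange (beyond web): 90 × 10, A = 900 mm², y = 165 mm, Ī = 7 500 mm⁴.
Bottom flange (beyond web): 90 × 10, A = 900 mm², y = 5 mm, Ī = 7 500 mm⁴.
Centroid: ȳ = ΣA·y / ΣA = 85 mm.
Transfer each piece to the horizontal centroidal axis using Ī + A·d² with d = y − 85:
  web: d = 0 mm → contributes +4 094 167 mm⁴
  top flange (beyond web): d = 80 mm → contributes +5 767 500 mm⁴
  bottom flange (beyond web): d = -80 mm → contributes +5 767 500 mm⁴
Total I = 15 629 167 mm⁴.

I_x ≈ 1.563 × 10⁷ mm⁴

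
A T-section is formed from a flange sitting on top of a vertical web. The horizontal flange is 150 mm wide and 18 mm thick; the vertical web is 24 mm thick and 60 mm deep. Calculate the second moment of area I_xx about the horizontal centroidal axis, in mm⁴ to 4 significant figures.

Treat the section as a set of non-overlapping primitives; coordinates are from the bounding-box lower-left.
Flange: 150 × 18, A = 2 700 mm², y = 69 mm, Ī = 72 900 mm⁴.
Web: 24 × 60, A = 1 440 mm², y = 30 mm, Ī = 432 000 mm⁴.
Centroid: ȳ = ΣA·y / ΣA = 55.4348 mm.
Transfer each piece to the horizontal centroidal axis using Ī + A·d² with d = y − 55.4348:
  flange: d = 13.5652 mm → contributes +569 741 mm⁴
  web: d = -25.4348 mm → contributes +1 363 577 mm⁴
Total I = 1 933 317 mm⁴.

I_xx ≈ 1.933 × 10⁶ mm⁴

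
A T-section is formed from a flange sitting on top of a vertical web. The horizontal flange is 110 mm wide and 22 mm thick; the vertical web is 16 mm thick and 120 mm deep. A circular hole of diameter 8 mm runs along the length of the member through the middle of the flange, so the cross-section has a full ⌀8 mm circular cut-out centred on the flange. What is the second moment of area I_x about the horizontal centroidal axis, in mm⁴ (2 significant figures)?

I_x ≈ 7.7 × 10⁶ mm⁴

Treat the section as a set of non-overlapping primitives; coordinates are from the bounding-box lower-left.
Flange: 110 × 22, A = 2 420 mm², y = 131 mm, Ī = 97 607 mm⁴.
Web: 16 × 120, A = 1 920 mm², y = 60 mm, Ī = 2 304 000 mm⁴.
Hole (subtracted): ⌀8, A = 50.27 mm², y = 131 mm, Ī = 201.1 mm⁴.
Centroid: ȳ = ΣA·y / ΣA = 99.22 mm.
Transfer each piece to the horizontal centroidal axis using Ī + A·d² with d = y − 99.22:
  flange: d = 31.78 mm → contributes +2 541 452 mm⁴
  web: d = -39.22 mm → contributes +5 257 633 mm⁴
  hole: d = 31.78 mm → contributes −50 962 mm⁴
Total I = 7 748 123 mm⁴.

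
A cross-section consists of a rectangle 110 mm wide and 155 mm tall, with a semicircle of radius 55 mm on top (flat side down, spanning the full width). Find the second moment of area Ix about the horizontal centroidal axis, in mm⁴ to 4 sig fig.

Break the section into simple shapes (no overlaps), measuring from the bottom-left corner of the bounding box.
Rectangular body: 110 × 155, A = 17 050 mm², y = 77.5 mm, Ī = 34 135 521 mm⁴.
Semicircular cap: semicircle r = 55, A = 4751.66 mm², y = 178.343 mm, Ī = 1 004 345 mm⁴.
Centroid: ȳ = ΣA·y / ΣA = 99.4786 mm.
Transfer each piece to the horizontal centroidal axis using Ī + A·d² with d = y − 99.4786:
  rectangular body: d = -21.9786 mm → contributes +42 371 684 mm⁴
  semicircular cap: d = 78.8641 mm → contributes +30 557 516 mm⁴
Total I = 72 929 200 mm⁴.

Ix ≈ 7.293 × 10⁷ mm⁴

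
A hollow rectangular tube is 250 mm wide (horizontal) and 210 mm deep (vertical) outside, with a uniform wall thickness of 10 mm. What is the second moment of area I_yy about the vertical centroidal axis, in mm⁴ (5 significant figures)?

I_yy ≈ 8.0793 × 10⁷ mm⁴

Break the section into simple shapes (no overlaps), measuring from the bottom-left corner of the bounding box.
Outer rectangle: 250 × 210, A = 52 500 mm², x = 125 mm, Ī = 273 437 500 mm⁴.
Inner void (subtracted): 230 × 190, A = 43 700 mm², x = 125 mm, Ī = 192 644 167 mm⁴.
By symmetry the centroid is at mid-width, x̄ = 125 mm.
All pieces are centred on the vertical centroidal axis, so I = ΣĪ (holes subtracted) = 80 793 333 mm⁴.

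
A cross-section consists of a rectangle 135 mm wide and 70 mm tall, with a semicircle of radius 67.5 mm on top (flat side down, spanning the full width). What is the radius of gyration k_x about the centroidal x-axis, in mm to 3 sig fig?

k_x ≈ 36.9 mm

Split into non-overlapping primitives; take the origin at the lower-left of the bounding box.
Rectangular body: 135 × 70, A = 9 450 mm², y = 35 mm, Ī = 3 858 750 mm⁴.
Semicircular cap: semicircle r = 67.5, A = 7156.9 mm², y = 98.648 mm, Ī = 2 278 490 mm⁴.
Centroid: ȳ = ΣA·y / ΣA = 62.43 mm.
Transfer each piece to the centroidal x-axis using Ī + A·d² with d = y − 62.43:
  rectangular body: d = -27.43 mm → contributes +10 968 845 mm⁴
  semicircular cap: d = 36.218 mm → contributes +11 666 635 mm⁴
Total I = 22 635 480 mm⁴.
Radius of gyration: k = √(I/A) = √(22 635 480 / 16 607) = 36.919 mm.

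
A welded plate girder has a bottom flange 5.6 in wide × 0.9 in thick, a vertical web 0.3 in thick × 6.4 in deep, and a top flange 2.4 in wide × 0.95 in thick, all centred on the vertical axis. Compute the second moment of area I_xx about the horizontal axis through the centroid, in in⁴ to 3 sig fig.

Break the section into simple shapes (no overlaps), measuring from the bottom-left corner of the bounding box.
Bottom plate: 5.6 × 0.9, A = 5.04 in², y = 0.45 in, Ī = 0.3402 in⁴.
Web plate: 0.3 × 6.4, A = 1.92 in², y = 4.1 in, Ī = 6.5536 in⁴.
Top plate: 2.4 × 0.95, A = 2.28 in², y = 7.775 in, Ī = 0.17148 in⁴.
Centroid: ȳ = ΣA·y / ΣA = 3.0159 in.
Transfer each piece to the horizontal axis through the centroid using Ī + A·d² with d = y − 3.0159:
  bottom plate: d = -2.5659 in → contributes +33.523 in⁴
  web plate: d = 1.0841 in → contributes +8.8101 in⁴
  top plate: d = 4.7591 in → contributes +51.811 in⁴
Total I = 94.144 in⁴.

I_xx ≈ 94.1 in⁴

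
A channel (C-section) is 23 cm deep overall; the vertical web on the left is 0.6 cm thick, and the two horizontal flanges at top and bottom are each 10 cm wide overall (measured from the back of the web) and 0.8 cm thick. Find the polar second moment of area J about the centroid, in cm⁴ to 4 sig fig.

Treat the section as a set of non-overlapping primitives; coordinates are from the bounding-box lower-left.
Web: 0.6 × 23, A = 13.8 cm², y = 11.5 cm, Ī = 608.35 cm⁴.
Top flange (beyond web): 9.4 × 0.8, A = 7.52 cm², y = 22.6 cm, Ī = 0.401067 cm⁴.
Bottom flange (beyond web): 9.4 × 0.8, A = 7.52 cm², y = 0.4 cm, Ī = 0.401067 cm⁴.
By symmetry the centroid is at mid-height, ȳ = 11.5 cm.
Transfer each piece to the centroidal x-axis using Ī + A·d² with d = y − 11.5:
  web: d = 0 cm → contributes +608.35 cm⁴
  top flange (beyond web): d = 11.1 cm → contributes +926.94 cm⁴
  bottom flange (beyond web): d = -11.1 cm → contributes +926.94 cm⁴
Total I = 2462.23 cm⁴.
For the y-axis: x̄ = 2.90749 cm.
Repeating about the centroidal y-axis gives I_y = 291.075 cm⁴.
Polar second moment: J = I_x + I_y = 2753.31 cm⁴.

J ≈ 2753 cm⁴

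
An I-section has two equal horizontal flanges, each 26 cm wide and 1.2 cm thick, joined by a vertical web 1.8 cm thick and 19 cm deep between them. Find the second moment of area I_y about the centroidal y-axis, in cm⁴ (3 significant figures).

I_y ≈ 3520 cm⁴

Treat the section as a set of non-overlapping primitives; coordinates are from the bounding-box lower-left.
Bottom flange: 26 × 1.2, A = 31.2 cm², x = 13 cm, Ī = 1757.6 cm⁴.
Web: 1.8 × 19, A = 34.2 cm², x = 13 cm, Ī = 9.234 cm⁴.
Top flange: 26 × 1.2, A = 31.2 cm², x = 13 cm, Ī = 1757.6 cm⁴.
By symmetry the centroid is at mid-width, x̄ = 13 cm.
All pieces are centred on the centroidal y-axis, so I = ΣĪ = 3524.4 cm⁴.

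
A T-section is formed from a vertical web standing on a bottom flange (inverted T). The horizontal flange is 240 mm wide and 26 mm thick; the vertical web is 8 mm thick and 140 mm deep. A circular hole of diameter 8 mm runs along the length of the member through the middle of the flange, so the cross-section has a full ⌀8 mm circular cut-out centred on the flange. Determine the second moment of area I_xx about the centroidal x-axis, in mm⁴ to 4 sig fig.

I_xx ≈ 8.714 × 10⁶ mm⁴

Treat the section as a set of non-overlapping primitives; coordinates are from the bounding-box lower-left.
Flange: 240 × 26, A = 6 240 mm², y = 13 mm, Ī = 351 520 mm⁴.
Web: 8 × 140, A = 1 120 mm², y = 96 mm, Ī = 1 829 333 mm⁴.
Hole (subtracted): ⌀8, A = 50.2655 mm², y = 13 mm, Ī = 201.062 mm⁴.
Centroid: ȳ = ΣA·y / ΣA = 25.7173 mm.
Transfer each piece to the centroidal x-axis using Ī + A·d² with d = y − 25.7173:
  flange: d = -12.7173 mm → contributes +1 360 712 mm⁴
  web: d = 70.2827 mm → contributes +7 361 752 mm⁴
  hole: d = -12.7173 mm → contributes −8330.47 mm⁴
Total I = 8 714 133 mm⁴.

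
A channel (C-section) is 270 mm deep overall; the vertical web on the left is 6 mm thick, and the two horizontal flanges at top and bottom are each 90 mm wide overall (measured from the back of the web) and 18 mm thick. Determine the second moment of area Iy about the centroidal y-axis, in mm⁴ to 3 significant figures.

Iy ≈ 3.92 × 10⁶ mm⁴

Break the section into simple shapes (no overlaps), measuring from the bottom-left corner of the bounding box.
Web: 6 × 270, A = 1 620 mm², x = 3 mm, Ī = 4 860 mm⁴.
Top flange (beyond web): 84 × 18, A = 1 512 mm², x = 48 mm, Ī = 889 056 mm⁴.
Bottom flange (beyond web): 84 × 18, A = 1 512 mm², x = 48 mm, Ī = 889 056 mm⁴.
Centroid: x̄ = ΣA·x / ΣA = 32.302 mm.
Transfer each piece to the centroidal y-axis using Ī + A·d² with d = x − 32.302:
  web: d = -29.302 mm → contributes +1 395 835 mm⁴
  top flange (beyond web): d = 15.698 mm → contributes +1 261 638 mm⁴
  bottom flange (beyond web): d = 15.698 mm → contributes +1 261 638 mm⁴
Total I = 3 919 112 mm⁴.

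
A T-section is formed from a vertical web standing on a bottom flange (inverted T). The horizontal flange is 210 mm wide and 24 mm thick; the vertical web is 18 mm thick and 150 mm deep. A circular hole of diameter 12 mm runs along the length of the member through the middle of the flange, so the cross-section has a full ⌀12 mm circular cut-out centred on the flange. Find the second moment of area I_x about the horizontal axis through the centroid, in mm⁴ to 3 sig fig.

I_x ≈ 1.85 × 10⁷ mm⁴

Treat the section as a set of non-overlapping primitives; coordinates are from the bounding-box lower-left.
Flange: 210 × 24, A = 5 040 mm², y = 12 mm, Ī = 241 920 mm⁴.
Web: 18 × 150, A = 2 700 mm², y = 99 mm, Ī = 5 062 500 mm⁴.
Hole (subtracted): ⌀12, A = 113.1 mm², y = 12 mm, Ī = 1017.9 mm⁴.
Centroid: ȳ = ΣA·y / ΣA = 42.799 mm.
Transfer each piece to the horizontal axis through the centroid using Ī + A·d² with d = y − 42.799:
  flange: d = -30.799 mm → contributes +5 022 715 mm⁴
  web: d = 56.201 mm → contributes +13 590 630 mm⁴
  hole: d = -30.799 mm → contributes −108 299 mm⁴
Total I = 18 505 047 mm⁴.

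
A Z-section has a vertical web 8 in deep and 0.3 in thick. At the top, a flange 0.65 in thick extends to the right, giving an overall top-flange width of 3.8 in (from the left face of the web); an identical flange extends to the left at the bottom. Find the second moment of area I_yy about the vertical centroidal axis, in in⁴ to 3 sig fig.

Treat the section as a set of non-overlapping primitives; coordinates are from the bounding-box lower-left.
Web: 0.3 × 8, A = 2.4 in², x = 3.65 in, Ī = 0.018 in⁴.
Top flange (beyond web): 3.5 × 0.65, A = 2.275 in², x = 5.55 in, Ī = 2.3224 in⁴.
Bottom flange (beyond web): 3.5 × 0.65, A = 2.275 in², x = 1.75 in, Ī = 2.3224 in⁴.
Centroid: x̄ = ΣA·x / ΣA = 3.65 in.
Transfer each piece to the vertical centroidal axis using Ī + A·d² with d = x − 3.65:
  web: d = 0 in → contributes +0.018 in⁴
  top flange (beyond web): d = 1.9 in → contributes +10.535 in⁴
  bottom flange (beyond web): d = -1.9 in → contributes +10.535 in⁴
Total I = 21.088 in⁴.

I_yy ≈ 21.1 in⁴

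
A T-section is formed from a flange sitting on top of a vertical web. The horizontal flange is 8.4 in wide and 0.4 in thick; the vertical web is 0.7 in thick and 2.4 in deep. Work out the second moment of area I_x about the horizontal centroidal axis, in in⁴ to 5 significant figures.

Split into non-overlapping primitives; take the origin at the lower-left of the bounding box.
Flange: 8.4 × 0.4, A = 3.36 in², y = 2.6 in, Ī = 0.0448 in⁴.
Web: 0.7 × 2.4, A = 1.68 in², y = 1.2 in, Ī = 0.8064 in⁴.
Centroid: ȳ = ΣA·y / ΣA = 2.133333 in.
Transfer each piece to the horizontal centroidal axis using Ī + A·d² with d = y − 2.133333:
  flange: d = 0.4666667 in → contributes +0.7765333 in⁴
  web: d = -0.9333333 in → contributes +2.269867 in⁴
Total I = 3.0464 in⁴.

I_x ≈ 3.0464 in⁴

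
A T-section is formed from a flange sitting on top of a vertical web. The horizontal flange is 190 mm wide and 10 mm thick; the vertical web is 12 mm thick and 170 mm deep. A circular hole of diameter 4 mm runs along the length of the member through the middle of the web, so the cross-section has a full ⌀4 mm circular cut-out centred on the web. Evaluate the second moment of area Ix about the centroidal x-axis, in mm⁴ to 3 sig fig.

Split into non-overlapping primitives; take the origin at the lower-left of the bounding box.
Flange: 190 × 10, A = 1 900 mm², y = 175 mm, Ī = 15 833 mm⁴.
Web: 12 × 170, A = 2 040 mm², y = 85 mm, Ī = 4 913 000 mm⁴.
Hole (subtracted): ⌀4, A = 12.566 mm², y = 85 mm, Ī = 12.566 mm⁴.
Centroid: ȳ = ΣA·y / ΣA = 128.54 mm.
Transfer each piece to the centroidal x-axis using Ī + A·d² with d = y − 128.54:
  flange: d = 46.46 mm → contributes +4 117 064 mm⁴
  web: d = -43.54 mm → contributes +8 780 272 mm⁴
  hole: d = -43.54 mm → contributes −23 835 mm⁴
Total I = 12 873 501 mm⁴.

Ix ≈ 1.29 × 10⁷ mm⁴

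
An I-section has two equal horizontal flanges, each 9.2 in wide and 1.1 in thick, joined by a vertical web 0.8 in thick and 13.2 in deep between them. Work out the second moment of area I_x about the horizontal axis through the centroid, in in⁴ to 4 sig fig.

Break the section into simple shapes (no overlaps), measuring from the bottom-left corner of the bounding box.
Bottom flange: 9.2 × 1.1, A = 10.12 in², y = 0.55 in, Ī = 1.02043 in⁴.
Web: 0.8 × 13.2, A = 10.56 in², y = 7.7 in, Ī = 153.331 in⁴.
Top flange: 9.2 × 1.1, A = 10.12 in², y = 14.85 in, Ī = 1.02043 in⁴.
By symmetry the centroid is at mid-height, ȳ = 7.7 in.
Transfer each piece to the horizontal axis through the centroid using Ī + A·d² with d = y − 7.7:
  bottom flange: d = -7.15 in → contributes +518.38 in⁴
  web: d = 0 in → contributes +153.331 in⁴
  top flange: d = 7.15 in → contributes +518.38 in⁴
Total I = 1190.09 in⁴.

I_x ≈ 1190 in⁴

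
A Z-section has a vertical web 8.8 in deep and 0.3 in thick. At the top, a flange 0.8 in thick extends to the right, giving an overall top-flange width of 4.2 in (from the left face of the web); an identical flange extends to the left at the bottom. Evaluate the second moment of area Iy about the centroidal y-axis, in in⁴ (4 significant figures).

Iy ≈ 35.45 in⁴

Treat the section as a set of non-overlapping primitives; coordinates are from the bounding-box lower-left.
Web: 0.3 × 8.8, A = 2.64 in², x = 4.05 in, Ī = 0.0198 in⁴.
Top flange (beyond web): 3.9 × 0.8, A = 3.12 in², x = 6.15 in, Ī = 3.9546 in⁴.
Bottom flange (beyond web): 3.9 × 0.8, A = 3.12 in², x = 1.95 in, Ī = 3.9546 in⁴.
Centroid: x̄ = ΣA·x / ΣA = 4.05 in.
Transfer each piece to the centroidal y-axis using Ī + A·d² with d = x − 4.05:
  web: d = 0 in → contributes +0.0198 in⁴
  top flange (beyond web): d = 2.1 in → contributes +17.7138 in⁴
  bottom flange (beyond web): d = -2.1 in → contributes +17.7138 in⁴
Total I = 35.4474 in⁴.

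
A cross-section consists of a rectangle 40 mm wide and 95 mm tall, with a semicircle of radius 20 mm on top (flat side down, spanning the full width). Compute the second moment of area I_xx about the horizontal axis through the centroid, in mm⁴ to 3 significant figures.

Split into non-overlapping primitives; take the origin at the lower-left of the bounding box.
Rectangular body: 40 × 95, A = 3 800 mm², y = 47.5 mm, Ī = 2 857 917 mm⁴.
Semicircular cap: semicircle r = 20, A = 628.32 mm², y = 103.49 mm, Ī = 17 561 mm⁴.
Centroid: ȳ = ΣA·y / ΣA = 55.444 mm.
Transfer each piece to the horizontal axis through the centroid using Ī + A·d² with d = y − 55.444:
  rectangular body: d = -7.944 mm → contributes +3 097 722 mm⁴
  semicircular cap: d = 48.044 mm → contributes +1 467 880 mm⁴
Total I = 4 565 602 mm⁴.

I_xx ≈ 4.57 × 10⁶ mm⁴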